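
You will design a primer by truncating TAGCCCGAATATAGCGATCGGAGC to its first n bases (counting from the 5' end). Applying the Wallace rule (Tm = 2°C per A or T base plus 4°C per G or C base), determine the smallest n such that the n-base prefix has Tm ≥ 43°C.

n = 15

First 14 bases: TAGCCCGAATATAG → Tm = 40°C (< 43°C)
First 15 bases: TAGCCCGAATATAGC → Tm = 44°C (≥ 43°C)
Since every base adds ≥2°C, Tm only increases with n, so the threshold is first crossed at n = 15.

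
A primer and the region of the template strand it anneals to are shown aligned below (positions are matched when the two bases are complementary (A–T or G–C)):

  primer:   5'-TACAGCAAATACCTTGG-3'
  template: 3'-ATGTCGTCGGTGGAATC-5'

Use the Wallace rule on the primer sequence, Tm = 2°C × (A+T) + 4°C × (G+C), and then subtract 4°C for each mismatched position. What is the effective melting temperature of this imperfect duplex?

32°C

Primer base counts: A=6, T=4, G=3, C=4 → A+T=10, G+C=7
Perfect-match Tm = 2(10) + 4(7) = 20 + 28 = 48°C
Mismatches (positions where the bases are not complementary): 4 (at positions 8, 9, 10, 16)
Effective Tm = 48 − 4×4 = 48 − 16 = 32°C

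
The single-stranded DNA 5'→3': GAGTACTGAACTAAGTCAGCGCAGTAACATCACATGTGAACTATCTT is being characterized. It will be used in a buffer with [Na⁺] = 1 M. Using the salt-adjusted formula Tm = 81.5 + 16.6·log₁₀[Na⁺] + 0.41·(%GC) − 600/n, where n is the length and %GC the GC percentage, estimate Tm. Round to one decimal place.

Length n = 47. Base counts: G=9, C=10, T=12, A=16
G+C = 19, so %GC = 19/47 × 100 = 40.426%
Salt term: 16.6 × (0) = 0
GC term: 0.41 × 40.426 = 16.575; length term: −600/47 = −12.766
Tm = 81.5 + (0) + 16.575 − 12.766 = 85.309 → 85.3°C

85.3°C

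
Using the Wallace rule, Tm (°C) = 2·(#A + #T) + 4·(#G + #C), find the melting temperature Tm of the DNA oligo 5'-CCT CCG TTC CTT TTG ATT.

Base counts: C=6, T=9, G=2, A=1
So N_AT = 10 and N_GC = 8.
Tm = 2(10) + 4(8) = 20 + 32 = 52°C

52°C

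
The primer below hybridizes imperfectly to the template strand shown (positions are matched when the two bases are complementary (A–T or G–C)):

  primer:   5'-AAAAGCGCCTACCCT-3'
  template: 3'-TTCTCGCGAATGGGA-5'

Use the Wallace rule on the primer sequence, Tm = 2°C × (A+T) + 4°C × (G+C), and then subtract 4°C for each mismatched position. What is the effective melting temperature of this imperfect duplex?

38°C

Primer base counts: A=5, T=2, G=2, C=6 → A+T=7, G+C=8
Perfect-match Tm = 2(7) + 4(8) = 14 + 32 = 46°C
Mismatches (positions where the bases are not complementary): 2 (at positions 3, 9)
Effective Tm = 46 − 2×4 = 46 − 8 = 38°C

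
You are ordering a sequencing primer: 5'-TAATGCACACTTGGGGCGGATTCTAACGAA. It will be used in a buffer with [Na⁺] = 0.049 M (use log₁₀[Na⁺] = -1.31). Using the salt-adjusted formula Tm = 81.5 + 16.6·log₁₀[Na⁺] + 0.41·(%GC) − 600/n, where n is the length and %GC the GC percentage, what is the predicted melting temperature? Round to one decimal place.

Length n = 30. Counting bases: A=9, T=7, C=6, G=8
G+C = 14, so %GC = 14/30 × 100 = 46.667%
Salt term: 16.6 × (-1.31) = -21.746
GC term: 0.41 × 46.667 = 19.133; length term: −600/30 = −20
Tm = 81.5 + (-21.746) + 19.133 − 20 = 58.887 → 58.9°C

58.9°C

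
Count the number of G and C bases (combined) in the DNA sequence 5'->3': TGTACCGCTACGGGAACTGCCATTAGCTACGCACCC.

21

A=8, T=7, G=8, C=13
G+C = 8 + 13 = 21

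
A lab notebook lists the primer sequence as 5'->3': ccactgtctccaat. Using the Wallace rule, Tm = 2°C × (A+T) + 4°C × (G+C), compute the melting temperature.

Scanning the sequence gives G=1, C=6, T=4, A=3.
So N_AT = 7 and N_GC = 7.
Tm = 4·7 + 2·7 = 28 + 14 = 42°C

42°C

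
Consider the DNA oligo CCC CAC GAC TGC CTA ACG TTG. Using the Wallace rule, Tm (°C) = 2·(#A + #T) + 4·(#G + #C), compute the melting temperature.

Base counts: A=4, T=4, G=4, C=9
So N_AT = 8 and N_GC = 13.
Tm = 2×8 + 4×13 = 68°C

68°C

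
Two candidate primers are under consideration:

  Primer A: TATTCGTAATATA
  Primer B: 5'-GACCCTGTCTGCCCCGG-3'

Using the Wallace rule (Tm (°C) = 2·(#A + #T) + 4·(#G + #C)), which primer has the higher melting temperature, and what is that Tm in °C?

Primer B, 60°C

Primer A: A+T=11, G+C=2 → Tm = 2(11)+4(2) = 30°C
Primer B: A+T=4, G+C=13 → Tm = 2(4)+4(13) = 60°C
30°C vs 60°C → primer B is higher.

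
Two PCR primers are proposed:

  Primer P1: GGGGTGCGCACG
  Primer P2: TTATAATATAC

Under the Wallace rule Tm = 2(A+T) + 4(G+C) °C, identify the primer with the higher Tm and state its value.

Primer P1, 44°C

Primer P1: A+T=2, G+C=10 → Tm = 2(2)+4(10) = 44°C
Primer P2: A+T=10, G+C=1 → Tm = 2(10)+4(1) = 24°C
44°C vs 24°C → primer P1 is higher.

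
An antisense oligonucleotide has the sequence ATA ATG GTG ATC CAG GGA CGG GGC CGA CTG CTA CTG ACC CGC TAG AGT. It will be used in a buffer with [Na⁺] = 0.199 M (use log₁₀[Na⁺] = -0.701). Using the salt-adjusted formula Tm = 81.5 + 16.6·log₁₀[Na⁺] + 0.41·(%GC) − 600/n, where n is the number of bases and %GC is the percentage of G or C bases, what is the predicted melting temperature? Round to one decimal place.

81.3°C

Length n = 48. Counting bases: C=12, T=9, G=16, A=11
G+C = 28, so %GC = 28/48 × 100 = 58.333%
Salt term: 16.6 × (-0.701) = -11.637
GC term: 0.41 × 58.333 = 23.917; length term: −600/48 = −12.5
Tm = 81.5 + (-11.637) + 23.917 − 12.5 = 81.28 → 81.3°C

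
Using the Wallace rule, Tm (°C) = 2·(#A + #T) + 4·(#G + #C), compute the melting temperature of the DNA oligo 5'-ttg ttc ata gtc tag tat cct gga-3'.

Base counts: A=5, G=5, C=4, T=10
So N_AT = 15 and N_GC = 9.
Tm = 2(15) + 4(9) = 30 + 36 = 66°C

66°C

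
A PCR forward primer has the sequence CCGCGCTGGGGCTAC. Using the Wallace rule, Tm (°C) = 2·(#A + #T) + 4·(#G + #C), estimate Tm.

Scanning the sequence gives G=6, A=1, T=2, C=6.
AT pairs contribute 3, GC pairs contribute 12.
Tm = 2(3) + 4(12) = 6 + 48 = 54°C

54°C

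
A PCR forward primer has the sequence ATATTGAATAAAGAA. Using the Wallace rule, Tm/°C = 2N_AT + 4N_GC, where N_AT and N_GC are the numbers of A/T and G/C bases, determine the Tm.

T=4, A=9, G=2, C=0
AT pairs contribute 13, GC pairs contribute 2.
Tm = 2×13 + 4×2 = 34°C

34°C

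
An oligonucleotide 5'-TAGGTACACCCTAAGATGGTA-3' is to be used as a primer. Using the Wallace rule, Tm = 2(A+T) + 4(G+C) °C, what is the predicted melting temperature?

60°C

Counting bases: A=7, T=5, C=4, G=5
AT pairs contribute 12, GC pairs contribute 9.
Tm = 2×12 + 4×9 = 60°C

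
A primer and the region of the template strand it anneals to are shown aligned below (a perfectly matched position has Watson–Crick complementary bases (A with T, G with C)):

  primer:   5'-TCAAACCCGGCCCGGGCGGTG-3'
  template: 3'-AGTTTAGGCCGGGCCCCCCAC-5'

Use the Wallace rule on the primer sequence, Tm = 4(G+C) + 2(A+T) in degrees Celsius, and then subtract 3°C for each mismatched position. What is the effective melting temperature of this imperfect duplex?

Primer base counts: A=3, T=2, G=8, C=8 → A+T=5, G+C=16
Perfect-match Tm = 2(5) + 4(16) = 10 + 64 = 74°C
Mismatches (positions where the bases are not complementary): 2 (at positions 6, 17)
Effective Tm = 74 − 2×3 = 74 − 6 = 68°C

68°C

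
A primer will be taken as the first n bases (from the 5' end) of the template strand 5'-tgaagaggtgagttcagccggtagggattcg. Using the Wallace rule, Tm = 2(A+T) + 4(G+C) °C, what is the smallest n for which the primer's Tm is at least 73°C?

First 23 bases: TGAAGAGGTGAGTTCAGCCGGTA → Tm = 70°C (< 73°C)
First 24 bases: TGAAGAGGTGAGTTCAGCCGGTAG → Tm = 74°C (≥ 73°C)
Each additional base adds 2°C (A/T) or 4°C (G/C), so Tm is non-decreasing in n; n = 24 is the first length to reach 73°C.

n = 24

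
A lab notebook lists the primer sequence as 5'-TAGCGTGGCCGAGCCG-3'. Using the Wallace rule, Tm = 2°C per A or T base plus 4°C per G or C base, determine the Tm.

56°C

Base counts: G=7, T=2, A=2, C=5
AT pairs contribute 4, GC pairs contribute 12.
Tm = 2×4 + 4×12 = 56°C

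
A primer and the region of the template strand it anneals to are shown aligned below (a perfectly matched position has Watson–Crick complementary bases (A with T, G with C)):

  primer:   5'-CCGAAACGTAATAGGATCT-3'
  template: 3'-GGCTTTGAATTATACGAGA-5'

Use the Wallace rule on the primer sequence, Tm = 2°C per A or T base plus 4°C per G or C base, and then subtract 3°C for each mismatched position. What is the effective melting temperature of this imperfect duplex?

Primer base counts: A=7, T=4, G=4, C=4 → A+T=11, G+C=8
Perfect-match Tm = 2(11) + 4(8) = 22 + 32 = 54°C
Mismatches (positions where the bases are not complementary): 3 (at positions 8, 14, 16)
Effective Tm = 54 − 3×3 = 54 − 9 = 45°C

45°C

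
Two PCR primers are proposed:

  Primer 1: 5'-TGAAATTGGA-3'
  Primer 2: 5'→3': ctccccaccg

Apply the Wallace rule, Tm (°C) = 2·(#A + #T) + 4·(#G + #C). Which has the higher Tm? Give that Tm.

Primer 2, 36°C

Primer 1: A+T=7, G+C=3 → Tm = 2(7)+4(3) = 26°C
Primer 2: A+T=2, G+C=8 → Tm = 2(2)+4(8) = 36°C
26°C vs 36°C → primer 2 is higher.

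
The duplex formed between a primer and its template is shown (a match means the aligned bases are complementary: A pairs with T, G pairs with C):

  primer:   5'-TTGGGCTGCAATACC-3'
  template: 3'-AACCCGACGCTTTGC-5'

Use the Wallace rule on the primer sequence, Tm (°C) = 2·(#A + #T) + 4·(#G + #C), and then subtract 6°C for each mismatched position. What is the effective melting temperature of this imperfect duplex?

28°C

Primer base counts: A=3, T=4, G=4, C=4 → A+T=7, G+C=8
Perfect-match Tm = 2(7) + 4(8) = 14 + 32 = 46°C
Mismatches (positions where the bases are not complementary): 3 (at positions 10, 12, 15)
Effective Tm = 46 − 3×6 = 46 − 18 = 28°C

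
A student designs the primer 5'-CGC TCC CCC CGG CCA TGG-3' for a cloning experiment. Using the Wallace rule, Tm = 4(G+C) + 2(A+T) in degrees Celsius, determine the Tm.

T=2, A=1, G=5, C=10
A+T = 3, G+C = 15
Tm = 2×3 + 4×15 = 66°C

66°C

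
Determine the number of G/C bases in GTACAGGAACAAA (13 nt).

5

Counting bases: T=1, C=2, A=7, G=3
G+C = 3 + 2 = 5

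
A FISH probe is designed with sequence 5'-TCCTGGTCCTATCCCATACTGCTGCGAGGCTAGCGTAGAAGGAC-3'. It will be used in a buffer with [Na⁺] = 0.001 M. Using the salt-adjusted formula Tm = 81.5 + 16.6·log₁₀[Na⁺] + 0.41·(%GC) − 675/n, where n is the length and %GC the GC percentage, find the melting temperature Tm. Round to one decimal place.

39.7°C

Length n = 44. Scanning the sequence gives G=12, C=13, T=10, A=9.
G+C = 25, so %GC = 25/44 × 100 = 56.818%
Salt term: 16.6 × (-3) = -49.8
GC term: 0.41 × 56.818 = 23.295; length term: −675/44 = −15.341
Tm = 81.5 + (-49.8) + 23.295 − 15.341 = 39.654 → 39.7°C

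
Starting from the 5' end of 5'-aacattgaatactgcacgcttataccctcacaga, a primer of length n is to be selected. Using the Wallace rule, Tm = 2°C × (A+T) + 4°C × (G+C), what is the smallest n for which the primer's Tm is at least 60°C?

n = 22

First 21 bases: AACATTGAATACTGCACGCTT → Tm = 58°C (< 60°C)
First 22 bases: AACATTGAATACTGCACGCTTA → Tm = 60°C (≥ 60°C)
Since every base adds ≥2°C, Tm only increases with n, so the threshold is first crossed at n = 22.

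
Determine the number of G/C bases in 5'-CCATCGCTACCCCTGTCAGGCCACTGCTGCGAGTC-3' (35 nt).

23

Base counts: A=5, T=7, C=15, G=8
Total G or C: 8 + 15 = 23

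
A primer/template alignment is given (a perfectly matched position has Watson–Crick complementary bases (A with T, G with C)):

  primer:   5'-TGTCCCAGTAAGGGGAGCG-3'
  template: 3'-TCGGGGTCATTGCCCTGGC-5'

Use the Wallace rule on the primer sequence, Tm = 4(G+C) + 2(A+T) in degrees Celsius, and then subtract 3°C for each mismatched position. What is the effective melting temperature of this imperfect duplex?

Primer base counts: A=4, T=3, G=8, C=4 → A+T=7, G+C=12
Perfect-match Tm = 2(7) + 4(12) = 14 + 48 = 62°C
Mismatches (positions where the bases are not complementary): 4 (at positions 1, 3, 12, 17)
Effective Tm = 62 − 4×3 = 62 − 12 = 50°C

50°C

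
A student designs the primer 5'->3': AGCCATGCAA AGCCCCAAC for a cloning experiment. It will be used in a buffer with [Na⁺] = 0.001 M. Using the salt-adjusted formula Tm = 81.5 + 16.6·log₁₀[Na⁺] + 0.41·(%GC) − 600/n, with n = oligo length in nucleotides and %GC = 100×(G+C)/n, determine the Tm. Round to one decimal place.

23.9°C

Length n = 19. Counting bases: C=8, G=3, T=1, A=7
G+C = 11, so %GC = 11/19 × 100 = 57.895%
Salt term: 16.6 × (-3) = -49.8
GC term: 0.41 × 57.895 = 23.737; length term: −600/19 = −31.579
Tm = 81.5 + (-49.8) + 23.737 − 31.579 = 23.858 → 23.9°C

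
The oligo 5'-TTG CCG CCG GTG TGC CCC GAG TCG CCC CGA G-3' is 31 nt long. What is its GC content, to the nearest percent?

A=2, C=13, T=5, G=11
G+C = 11 + 13 = 24 out of 31 bases
%GC = 24/31 × 100 = 77.42% ≈ 77%

77%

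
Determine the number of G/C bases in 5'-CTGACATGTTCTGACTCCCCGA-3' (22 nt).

12

Counting bases: G=4, A=4, C=8, T=6
Total G or C: 4 + 8 = 12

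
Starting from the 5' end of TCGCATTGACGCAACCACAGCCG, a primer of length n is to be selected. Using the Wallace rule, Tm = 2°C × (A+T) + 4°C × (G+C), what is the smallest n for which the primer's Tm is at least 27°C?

n = 10

First 9 bases: TCGCATTGA → Tm = 26°C (< 27°C)
First 10 bases: TCGCATTGAC → Tm = 30°C (≥ 27°C)
Since every base adds ≥2°C, Tm only increases with n, so the threshold is first crossed at n = 10.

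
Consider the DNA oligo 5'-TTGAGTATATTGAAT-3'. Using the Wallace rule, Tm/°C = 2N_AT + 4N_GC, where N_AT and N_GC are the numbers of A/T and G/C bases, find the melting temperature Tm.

A=5, C=0, T=7, G=3
So N_AT = 12 and N_GC = 3.
Tm = 2×12 + 4×3 = 36°C

36°C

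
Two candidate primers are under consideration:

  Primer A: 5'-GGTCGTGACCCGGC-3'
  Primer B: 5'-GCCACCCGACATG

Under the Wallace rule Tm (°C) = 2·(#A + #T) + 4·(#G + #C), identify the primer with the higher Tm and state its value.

Primer A, 50°C

Primer A: A+T=3, G+C=11 → Tm = 2(3)+4(11) = 50°C
Primer B: A+T=4, G+C=9 → Tm = 2(4)+4(9) = 44°C
50°C vs 44°C → primer A is higher.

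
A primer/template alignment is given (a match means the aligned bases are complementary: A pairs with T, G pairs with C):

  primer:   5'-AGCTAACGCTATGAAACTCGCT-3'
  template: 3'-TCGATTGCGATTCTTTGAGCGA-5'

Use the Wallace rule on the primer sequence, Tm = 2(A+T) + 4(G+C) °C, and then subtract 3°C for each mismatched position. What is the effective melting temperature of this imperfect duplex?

61°C

Primer base counts: A=7, T=5, G=4, C=6 → A+T=12, G+C=10
Perfect-match Tm = 2(12) + 4(10) = 24 + 40 = 64°C
Mismatches (positions where the bases are not complementary): 1 (at position 12)
Effective Tm = 64 − 1×3 = 64 − 3 = 61°C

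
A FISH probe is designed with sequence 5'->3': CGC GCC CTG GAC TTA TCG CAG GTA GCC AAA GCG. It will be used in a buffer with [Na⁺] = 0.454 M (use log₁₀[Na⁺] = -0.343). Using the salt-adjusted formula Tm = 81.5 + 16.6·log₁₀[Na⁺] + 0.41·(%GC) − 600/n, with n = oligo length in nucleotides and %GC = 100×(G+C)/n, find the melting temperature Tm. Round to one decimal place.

83.7°C

Length n = 33. Counting bases: A=7, C=11, T=5, G=10
G+C = 21, so %GC = 21/33 × 100 = 63.636%
Salt term: 16.6 × (-0.343) = -5.694
GC term: 0.41 × 63.636 = 26.091; length term: −600/33 = −18.182
Tm = 81.5 + (-5.694) + 26.091 − 18.182 = 83.715 → 83.7°C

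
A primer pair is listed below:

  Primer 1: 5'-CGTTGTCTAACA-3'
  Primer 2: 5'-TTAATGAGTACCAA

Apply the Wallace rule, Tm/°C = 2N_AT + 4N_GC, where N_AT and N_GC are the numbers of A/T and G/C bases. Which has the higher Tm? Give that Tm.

Primer 1: A+T=7, G+C=5 → Tm = 2(7)+4(5) = 34°C
Primer 2: A+T=10, G+C=4 → Tm = 2(10)+4(4) = 36°C
34°C vs 36°C → primer 2 is higher.

Primer 2, 36°C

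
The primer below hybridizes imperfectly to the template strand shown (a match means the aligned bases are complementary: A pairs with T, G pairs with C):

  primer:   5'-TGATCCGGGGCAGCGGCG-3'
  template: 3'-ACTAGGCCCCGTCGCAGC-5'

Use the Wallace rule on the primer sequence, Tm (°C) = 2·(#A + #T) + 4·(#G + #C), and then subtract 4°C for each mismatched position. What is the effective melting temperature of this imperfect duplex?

60°C

Primer base counts: A=2, T=2, G=9, C=5 → A+T=4, G+C=14
Perfect-match Tm = 2(4) + 4(14) = 8 + 56 = 64°C
Mismatches (positions where the bases are not complementary): 1 (at position 16)
Effective Tm = 64 − 1×4 = 64 − 4 = 60°C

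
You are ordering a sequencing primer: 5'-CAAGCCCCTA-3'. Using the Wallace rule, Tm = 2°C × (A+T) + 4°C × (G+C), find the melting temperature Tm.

32°C

Base counts: G=1, A=3, C=5, T=1
A+T = 4, G+C = 6
Tm = 2(4) + 4(6) = 8 + 24 = 32°C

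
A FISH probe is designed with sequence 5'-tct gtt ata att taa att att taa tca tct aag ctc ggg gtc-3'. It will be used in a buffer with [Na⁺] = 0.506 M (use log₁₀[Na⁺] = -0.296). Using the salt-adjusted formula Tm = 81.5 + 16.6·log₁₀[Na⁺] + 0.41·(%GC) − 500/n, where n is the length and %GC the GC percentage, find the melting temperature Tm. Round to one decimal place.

76.4°C

Length n = 42. Base counts: A=12, T=18, C=6, G=6
G+C = 12, so %GC = 12/42 × 100 = 28.571%
Salt term: 16.6 × (-0.296) = -4.914
GC term: 0.41 × 28.571 = 11.714; length term: −500/42 = −11.905
Tm = 81.5 + (-4.914) + 11.714 − 11.905 = 76.395 → 76.4°C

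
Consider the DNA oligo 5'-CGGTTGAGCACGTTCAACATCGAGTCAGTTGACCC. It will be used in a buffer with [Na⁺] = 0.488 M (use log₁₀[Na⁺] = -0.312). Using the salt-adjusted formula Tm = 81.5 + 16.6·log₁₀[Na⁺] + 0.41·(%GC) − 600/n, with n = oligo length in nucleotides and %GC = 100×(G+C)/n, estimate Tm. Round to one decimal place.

81.4°C

Length n = 35. Base counts: A=8, C=10, T=8, G=9
G+C = 19, so %GC = 19/35 × 100 = 54.286%
Salt term: 16.6 × (-0.312) = -5.179
GC term: 0.41 × 54.286 = 22.257; length term: −600/35 = −17.143
Tm = 81.5 + (-5.179) + 22.257 − 17.143 = 81.435 → 81.4°C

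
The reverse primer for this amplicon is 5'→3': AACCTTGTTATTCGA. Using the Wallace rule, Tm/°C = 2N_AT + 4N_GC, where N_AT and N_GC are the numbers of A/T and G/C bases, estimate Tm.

Scanning the sequence gives A=4, C=3, T=6, G=2.
AT pairs contribute 10, GC pairs contribute 5.
Tm = 2×10 + 4×5 = 40°C

40°C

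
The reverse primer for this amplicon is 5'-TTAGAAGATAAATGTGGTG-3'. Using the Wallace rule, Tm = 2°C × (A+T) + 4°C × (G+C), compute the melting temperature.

Scanning the sequence gives T=6, A=7, C=0, G=6.
So N_AT = 13 and N_GC = 6.
Tm = 2×13 + 4×6 = 50°C

50°C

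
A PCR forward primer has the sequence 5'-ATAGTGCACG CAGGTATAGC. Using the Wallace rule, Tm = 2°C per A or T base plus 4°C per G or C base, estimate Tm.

Scanning the sequence gives A=6, T=4, G=6, C=4.
So N_AT = 10 and N_GC = 10.
Tm = 4·10 + 2·10 = 40 + 20 = 60°C

60°C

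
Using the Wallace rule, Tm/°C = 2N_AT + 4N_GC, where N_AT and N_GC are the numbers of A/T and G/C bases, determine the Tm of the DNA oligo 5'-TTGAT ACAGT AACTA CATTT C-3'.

54°C

Counting bases: A=7, G=2, C=4, T=8
A+T = 15, G+C = 6
Tm = 2(15) + 4(6) = 30 + 24 = 54°C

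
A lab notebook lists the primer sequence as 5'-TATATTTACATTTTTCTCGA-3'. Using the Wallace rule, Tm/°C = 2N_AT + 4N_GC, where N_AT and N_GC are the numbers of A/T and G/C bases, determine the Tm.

48°C

T=11, C=3, A=5, G=1
A+T = 16, G+C = 4
Tm = 4·4 + 2·16 = 16 + 32 = 48°C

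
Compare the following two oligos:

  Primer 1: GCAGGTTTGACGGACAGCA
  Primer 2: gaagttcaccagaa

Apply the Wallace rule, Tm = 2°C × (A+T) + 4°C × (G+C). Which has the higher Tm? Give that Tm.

Primer 1: A+T=8, G+C=11 → Tm = 2(8)+4(11) = 60°C
Primer 2: A+T=8, G+C=6 → Tm = 2(8)+4(6) = 40°C
60°C vs 40°C → primer 1 is higher.

Primer 1, 60°C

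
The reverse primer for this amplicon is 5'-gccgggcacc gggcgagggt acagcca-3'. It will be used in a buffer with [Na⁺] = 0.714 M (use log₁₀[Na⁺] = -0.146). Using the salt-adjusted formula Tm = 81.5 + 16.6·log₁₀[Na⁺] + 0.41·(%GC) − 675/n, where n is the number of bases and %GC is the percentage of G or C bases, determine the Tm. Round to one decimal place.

Length n = 27. Base counts: C=9, T=1, G=12, A=5
G+C = 21, so %GC = 21/27 × 100 = 77.778%
Salt term: 16.6 × (-0.146) = -2.424
GC term: 0.41 × 77.778 = 31.889; length term: −675/27 = −25
Tm = 81.5 + (-2.424) + 31.889 − 25 = 85.965 → 86.0°C

86.0°C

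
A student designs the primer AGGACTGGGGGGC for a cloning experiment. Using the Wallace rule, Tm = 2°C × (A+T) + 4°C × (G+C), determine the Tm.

Counting bases: T=1, G=8, A=2, C=2
So N_AT = 3 and N_GC = 10.
Tm = 2(3) + 4(10) = 6 + 40 = 46°C

46°C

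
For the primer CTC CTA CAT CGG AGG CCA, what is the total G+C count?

Scanning the sequence gives C=7, G=4, A=4, T=3.
G+C = 4 + 7 = 11

11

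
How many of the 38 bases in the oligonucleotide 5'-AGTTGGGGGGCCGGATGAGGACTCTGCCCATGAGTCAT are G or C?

G=15, A=7, T=8, C=8
Total G or C: 15 + 8 = 23

23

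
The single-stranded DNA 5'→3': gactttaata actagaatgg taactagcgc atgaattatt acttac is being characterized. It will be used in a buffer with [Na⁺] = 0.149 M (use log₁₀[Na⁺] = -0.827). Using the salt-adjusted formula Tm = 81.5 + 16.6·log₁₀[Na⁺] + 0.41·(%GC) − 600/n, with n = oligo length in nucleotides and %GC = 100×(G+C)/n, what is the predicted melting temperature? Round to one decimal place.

67.2°C

Length n = 46. T=15, G=7, C=7, A=17
G+C = 14, so %GC = 14/46 × 100 = 30.435%
Salt term: 16.6 × (-0.827) = -13.728
GC term: 0.41 × 30.435 = 12.478; length term: −600/46 = −13.043
Tm = 81.5 + (-13.728) + 12.478 − 13.043 = 67.207 → 67.2°C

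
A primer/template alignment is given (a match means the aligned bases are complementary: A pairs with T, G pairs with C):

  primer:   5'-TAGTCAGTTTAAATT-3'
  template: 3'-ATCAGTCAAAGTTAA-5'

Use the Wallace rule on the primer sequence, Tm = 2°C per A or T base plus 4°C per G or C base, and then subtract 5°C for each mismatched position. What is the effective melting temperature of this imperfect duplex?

Primer base counts: A=5, T=7, G=2, C=1 → A+T=12, G+C=3
Perfect-match Tm = 2(12) + 4(3) = 24 + 12 = 36°C
Mismatches (positions where the bases are not complementary): 1 (at position 11)
Effective Tm = 36 − 1×5 = 36 − 5 = 31°C

31°C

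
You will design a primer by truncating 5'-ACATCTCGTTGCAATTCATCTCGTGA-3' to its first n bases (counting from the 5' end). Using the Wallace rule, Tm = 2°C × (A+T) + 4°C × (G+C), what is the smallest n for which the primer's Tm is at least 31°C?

n = 11

First 10 bases: ACATCTCGTT → Tm = 28°C (< 31°C)
First 11 bases: ACATCTCGTTG → Tm = 32°C (≥ 31°C)
Since every base adds ≥2°C, Tm only increases with n, so the threshold is first crossed at n = 11.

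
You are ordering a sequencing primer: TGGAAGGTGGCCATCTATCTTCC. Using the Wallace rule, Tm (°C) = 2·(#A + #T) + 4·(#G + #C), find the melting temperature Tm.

70°C

G=6, A=4, C=6, T=7
So N_AT = 11 and N_GC = 12.
Tm = 2×11 + 4×12 = 70°C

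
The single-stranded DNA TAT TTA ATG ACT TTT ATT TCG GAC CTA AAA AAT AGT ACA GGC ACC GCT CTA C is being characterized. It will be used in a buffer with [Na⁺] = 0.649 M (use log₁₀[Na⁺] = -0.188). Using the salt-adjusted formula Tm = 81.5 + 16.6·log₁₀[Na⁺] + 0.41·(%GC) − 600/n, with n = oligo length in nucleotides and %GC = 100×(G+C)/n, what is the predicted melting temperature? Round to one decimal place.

81.0°C

Length n = 52. Scanning the sequence gives C=11, A=17, T=17, G=7.
G+C = 18, so %GC = 18/52 × 100 = 34.615%
Salt term: 16.6 × (-0.188) = -3.121
GC term: 0.41 × 34.615 = 14.192; length term: −600/52 = −11.538
Tm = 81.5 + (-3.121) + 14.192 − 11.538 = 81.033 → 81.0°C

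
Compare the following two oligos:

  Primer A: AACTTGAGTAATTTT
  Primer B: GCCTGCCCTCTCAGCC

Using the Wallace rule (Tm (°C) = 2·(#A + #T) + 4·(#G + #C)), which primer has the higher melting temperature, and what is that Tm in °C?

Primer A: A+T=12, G+C=3 → Tm = 2(12)+4(3) = 36°C
Primer B: A+T=4, G+C=12 → Tm = 2(4)+4(12) = 56°C
36°C vs 56°C → primer B is higher.

Primer B, 56°C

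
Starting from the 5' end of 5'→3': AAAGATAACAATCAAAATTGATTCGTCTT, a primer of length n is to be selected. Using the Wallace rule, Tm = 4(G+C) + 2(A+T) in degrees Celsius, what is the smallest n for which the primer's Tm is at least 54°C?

n = 23

First 22 bases: AAAGATAACAATCAAAATTGAT → Tm = 52°C (< 54°C)
First 23 bases: AAAGATAACAATCAAAATTGATT → Tm = 54°C (≥ 54°C)
Each additional base adds 2°C (A/T) or 4°C (G/C), so Tm is non-decreasing in n; n = 23 is the first length to reach 54°C.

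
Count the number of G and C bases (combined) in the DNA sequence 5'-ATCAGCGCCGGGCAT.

Counting bases: A=3, C=5, G=5, T=2
G+C = 5 + 5 = 10

10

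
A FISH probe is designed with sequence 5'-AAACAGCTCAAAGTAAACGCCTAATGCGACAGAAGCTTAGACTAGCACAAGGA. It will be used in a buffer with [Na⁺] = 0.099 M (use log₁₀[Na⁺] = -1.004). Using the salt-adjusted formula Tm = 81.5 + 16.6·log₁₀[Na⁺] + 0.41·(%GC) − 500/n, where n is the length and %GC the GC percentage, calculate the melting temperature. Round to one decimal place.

Length n = 53. Base counts: A=23, C=12, G=11, T=7
G+C = 23, so %GC = 23/53 × 100 = 43.396%
Salt term: 16.6 × (-1.004) = -16.666
GC term: 0.41 × 43.396 = 17.792; length term: −500/53 = −9.434
Tm = 81.5 + (-16.666) + 17.792 − 9.434 = 73.192 → 73.2°C

73.2°C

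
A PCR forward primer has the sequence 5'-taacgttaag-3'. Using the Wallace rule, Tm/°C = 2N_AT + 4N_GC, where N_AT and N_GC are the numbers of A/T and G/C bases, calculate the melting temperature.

Counting bases: G=2, C=1, T=3, A=4
A+T = 7, G+C = 3
Tm = 2×7 + 4×3 = 26°C

26°C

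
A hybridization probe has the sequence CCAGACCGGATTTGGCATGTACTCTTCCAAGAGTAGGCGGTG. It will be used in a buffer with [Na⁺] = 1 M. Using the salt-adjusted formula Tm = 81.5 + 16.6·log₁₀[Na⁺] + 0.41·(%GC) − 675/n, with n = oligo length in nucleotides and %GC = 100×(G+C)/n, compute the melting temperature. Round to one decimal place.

Length n = 42. Scanning the sequence gives G=13, A=9, T=10, C=10.
G+C = 23, so %GC = 23/42 × 100 = 54.762%
Salt term: 16.6 × (0) = 0
GC term: 0.41 × 54.762 = 22.452; length term: −675/42 = −16.071
Tm = 81.5 + (0) + 22.452 − 16.071 = 87.881 → 87.9°C

87.9°C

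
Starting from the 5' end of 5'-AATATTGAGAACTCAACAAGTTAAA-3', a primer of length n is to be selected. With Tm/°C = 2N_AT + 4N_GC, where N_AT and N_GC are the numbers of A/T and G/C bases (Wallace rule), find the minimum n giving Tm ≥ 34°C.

n = 14

First 13 bases: AATATTGAGAACT → Tm = 32°C (< 34°C)
First 14 bases: AATATTGAGAACTC → Tm = 36°C (≥ 34°C)
Each additional base adds 2°C (A/T) or 4°C (G/C), so Tm is non-decreasing in n; n = 14 is the first length to reach 34°C.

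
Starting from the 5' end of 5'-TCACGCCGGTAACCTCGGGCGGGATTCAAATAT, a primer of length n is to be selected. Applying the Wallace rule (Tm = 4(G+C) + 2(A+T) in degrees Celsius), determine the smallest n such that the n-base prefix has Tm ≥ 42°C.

n = 13

First 12 bases: TCACGCCGGTAA → Tm = 38°C (< 42°C)
First 13 bases: TCACGCCGGTAAC → Tm = 42°C (≥ 42°C)
Since every base adds ≥2°C, Tm only increases with n, so the threshold is first crossed at n = 13.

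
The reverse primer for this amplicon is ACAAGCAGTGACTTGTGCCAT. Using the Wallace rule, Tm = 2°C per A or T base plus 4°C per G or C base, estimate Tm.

Base counts: T=5, A=6, C=5, G=5
So N_AT = 11 and N_GC = 10.
Tm = 2(11) + 4(10) = 22 + 40 = 62°C

62°C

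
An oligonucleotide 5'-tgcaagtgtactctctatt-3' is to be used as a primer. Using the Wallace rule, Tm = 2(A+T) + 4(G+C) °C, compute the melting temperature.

T=8, A=4, G=3, C=4
A+T = 12, G+C = 7
Tm = 2(12) + 4(7) = 24 + 28 = 52°C

52°C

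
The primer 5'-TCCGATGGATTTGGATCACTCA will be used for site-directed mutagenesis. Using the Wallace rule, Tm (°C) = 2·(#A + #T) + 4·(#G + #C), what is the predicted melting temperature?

64°C

Base counts: C=5, A=5, G=5, T=7
So N_AT = 12 and N_GC = 10.
Tm = 2×12 + 4×10 = 64°C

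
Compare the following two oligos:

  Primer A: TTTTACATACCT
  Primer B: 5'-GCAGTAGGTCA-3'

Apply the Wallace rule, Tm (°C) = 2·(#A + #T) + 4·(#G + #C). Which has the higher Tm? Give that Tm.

Primer A: A+T=9, G+C=3 → Tm = 2(9)+4(3) = 30°C
Primer B: A+T=5, G+C=6 → Tm = 2(5)+4(6) = 34°C
30°C vs 34°C → primer B is higher.

Primer B, 34°C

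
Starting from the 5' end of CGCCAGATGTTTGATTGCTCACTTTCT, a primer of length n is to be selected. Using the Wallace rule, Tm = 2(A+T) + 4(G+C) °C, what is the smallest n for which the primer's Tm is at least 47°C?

n = 17

First 16 bases: CGCCAGATGTTTGATT → Tm = 46°C (< 47°C)
First 17 bases: CGCCAGATGTTTGATTG → Tm = 50°C (≥ 47°C)
Each additional base adds 2°C (A/T) or 4°C (G/C), so Tm is non-decreasing in n; n = 17 is the first length to reach 47°C.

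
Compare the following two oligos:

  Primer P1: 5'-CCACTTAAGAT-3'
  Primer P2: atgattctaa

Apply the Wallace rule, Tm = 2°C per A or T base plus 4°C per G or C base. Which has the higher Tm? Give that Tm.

Primer P1, 30°C

Primer P1: A+T=7, G+C=4 → Tm = 2(7)+4(4) = 30°C
Primer P2: A+T=8, G+C=2 → Tm = 2(8)+4(2) = 24°C
30°C vs 24°C → primer P1 is higher.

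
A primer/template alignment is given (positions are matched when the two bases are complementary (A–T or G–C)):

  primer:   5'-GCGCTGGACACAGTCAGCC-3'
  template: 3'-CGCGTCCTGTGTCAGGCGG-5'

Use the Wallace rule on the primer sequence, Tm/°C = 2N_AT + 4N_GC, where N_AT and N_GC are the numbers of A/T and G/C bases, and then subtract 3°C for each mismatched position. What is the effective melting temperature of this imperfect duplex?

58°C

Primer base counts: A=4, T=2, G=6, C=7 → A+T=6, G+C=13
Perfect-match Tm = 2(6) + 4(13) = 12 + 52 = 64°C
Mismatches (positions where the bases are not complementary): 2 (at positions 5, 16)
Effective Tm = 64 − 2×3 = 64 − 6 = 58°C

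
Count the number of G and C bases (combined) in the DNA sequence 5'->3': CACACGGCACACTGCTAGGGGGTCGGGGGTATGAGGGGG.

Base counts: G=19, C=8, T=5, A=7
G+C = 19 + 8 = 27

27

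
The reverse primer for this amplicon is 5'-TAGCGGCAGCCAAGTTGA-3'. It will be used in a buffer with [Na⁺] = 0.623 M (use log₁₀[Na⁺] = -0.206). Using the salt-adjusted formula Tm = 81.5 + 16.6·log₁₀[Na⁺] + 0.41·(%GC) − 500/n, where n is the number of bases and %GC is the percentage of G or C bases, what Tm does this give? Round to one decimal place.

73.1°C

Length n = 18. Counting bases: T=3, A=5, C=4, G=6
G+C = 10, so %GC = 10/18 × 100 = 55.556%
Salt term: 16.6 × (-0.206) = -3.42
GC term: 0.41 × 55.556 = 22.778; length term: −500/18 = −27.778
Tm = 81.5 + (-3.42) + 22.778 − 27.778 = 73.08 → 73.1°C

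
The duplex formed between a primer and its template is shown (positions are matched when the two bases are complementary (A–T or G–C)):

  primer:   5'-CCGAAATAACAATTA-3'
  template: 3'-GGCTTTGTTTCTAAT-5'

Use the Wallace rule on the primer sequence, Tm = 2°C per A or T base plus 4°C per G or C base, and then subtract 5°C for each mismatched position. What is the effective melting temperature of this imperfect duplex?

23°C

Primer base counts: A=8, T=3, G=1, C=3 → A+T=11, G+C=4
Perfect-match Tm = 2(11) + 4(4) = 22 + 16 = 38°C
Mismatches (positions where the bases are not complementary): 3 (at positions 7, 10, 11)
Effective Tm = 38 − 3×5 = 38 − 15 = 23°C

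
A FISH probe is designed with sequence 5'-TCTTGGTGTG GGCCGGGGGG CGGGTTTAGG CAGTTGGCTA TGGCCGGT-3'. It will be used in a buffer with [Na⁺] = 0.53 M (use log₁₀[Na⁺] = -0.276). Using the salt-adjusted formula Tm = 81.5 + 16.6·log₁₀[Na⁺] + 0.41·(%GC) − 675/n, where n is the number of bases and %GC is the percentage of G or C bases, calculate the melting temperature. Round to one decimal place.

90.2°C

Length n = 48. Base counts: G=24, T=13, A=3, C=8
G+C = 32, so %GC = 32/48 × 100 = 66.667%
Salt term: 16.6 × (-0.276) = -4.582
GC term: 0.41 × 66.667 = 27.333; length term: −675/48 = −14.062
Tm = 81.5 + (-4.582) + 27.333 − 14.062 = 90.189 → 90.2°C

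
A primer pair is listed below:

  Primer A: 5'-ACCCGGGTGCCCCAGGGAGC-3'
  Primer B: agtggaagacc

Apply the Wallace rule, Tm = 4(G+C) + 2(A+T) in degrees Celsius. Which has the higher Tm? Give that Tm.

Primer A, 72°C

Primer A: A+T=4, G+C=16 → Tm = 2(4)+4(16) = 72°C
Primer B: A+T=5, G+C=6 → Tm = 2(5)+4(6) = 34°C
72°C vs 34°C → primer A is higher.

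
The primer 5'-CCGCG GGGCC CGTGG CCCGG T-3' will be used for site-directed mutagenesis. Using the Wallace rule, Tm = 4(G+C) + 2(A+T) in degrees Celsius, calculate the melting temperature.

A=0, G=10, T=2, C=9
A+T = 2, G+C = 19
Tm = 4·19 + 2·2 = 76 + 4 = 80°C

80°C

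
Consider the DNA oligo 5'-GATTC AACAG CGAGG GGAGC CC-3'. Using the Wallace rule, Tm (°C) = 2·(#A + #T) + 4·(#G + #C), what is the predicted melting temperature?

72°C

Scanning the sequence gives T=2, C=6, G=8, A=6.
AT pairs contribute 8, GC pairs contribute 14.
Tm = 4·14 + 2·8 = 56 + 16 = 72°C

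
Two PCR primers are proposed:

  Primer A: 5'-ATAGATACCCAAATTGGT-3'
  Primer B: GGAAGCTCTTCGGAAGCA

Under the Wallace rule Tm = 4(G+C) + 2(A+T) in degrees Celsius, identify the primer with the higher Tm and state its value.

Primer B, 56°C

Primer A: A+T=12, G+C=6 → Tm = 2(12)+4(6) = 48°C
Primer B: A+T=8, G+C=10 → Tm = 2(8)+4(10) = 56°C
48°C vs 56°C → primer B is higher.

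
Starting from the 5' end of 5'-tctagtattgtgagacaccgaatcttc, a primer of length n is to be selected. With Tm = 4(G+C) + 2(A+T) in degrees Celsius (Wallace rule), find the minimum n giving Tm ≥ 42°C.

First 15 bases: TCTAGTATTGTGAGA → Tm = 40°C (< 42°C)
First 16 bases: TCTAGTATTGTGAGAC → Tm = 44°C (≥ 42°C)
Since every base adds ≥2°C, Tm only increases with n, so the threshold is first crossed at n = 16.

n = 16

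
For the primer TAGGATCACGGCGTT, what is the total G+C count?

8

Base counts: A=3, T=4, G=5, C=3
Total G or C: 5 + 3 = 8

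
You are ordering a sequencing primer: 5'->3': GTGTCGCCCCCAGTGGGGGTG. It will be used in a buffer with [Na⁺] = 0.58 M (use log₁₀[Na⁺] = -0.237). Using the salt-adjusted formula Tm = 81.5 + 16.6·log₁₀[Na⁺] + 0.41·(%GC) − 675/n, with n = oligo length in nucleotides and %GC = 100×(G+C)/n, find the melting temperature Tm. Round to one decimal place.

76.7°C

Length n = 21. G=10, T=4, C=6, A=1
G+C = 16, so %GC = 16/21 × 100 = 76.19%
Salt term: 16.6 × (-0.237) = -3.934
GC term: 0.41 × 76.19 = 31.238; length term: −675/21 = −32.143
Tm = 81.5 + (-3.934) + 31.238 − 32.143 = 76.661 → 76.7°C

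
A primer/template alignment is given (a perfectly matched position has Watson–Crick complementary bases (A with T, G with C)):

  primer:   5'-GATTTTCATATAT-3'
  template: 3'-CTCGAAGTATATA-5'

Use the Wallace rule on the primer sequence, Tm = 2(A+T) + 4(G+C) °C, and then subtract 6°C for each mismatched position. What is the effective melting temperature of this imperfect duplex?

18°C

Primer base counts: A=4, T=7, G=1, C=1 → A+T=11, G+C=2
Perfect-match Tm = 2(11) + 4(2) = 22 + 8 = 30°C
Mismatches (positions where the bases are not complementary): 2 (at positions 3, 4)
Effective Tm = 30 − 2×6 = 30 − 12 = 18°C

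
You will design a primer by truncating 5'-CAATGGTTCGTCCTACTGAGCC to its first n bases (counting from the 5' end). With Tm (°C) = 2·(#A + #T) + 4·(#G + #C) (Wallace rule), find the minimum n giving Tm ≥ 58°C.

n = 20

First 19 bases: CAATGGTTCGTCCTACTGA → Tm = 56°C (< 58°C)
First 20 bases: CAATGGTTCGTCCTACTGAG → Tm = 60°C (≥ 58°C)
Since every base adds ≥2°C, Tm only increases with n, so the threshold is first crossed at n = 20.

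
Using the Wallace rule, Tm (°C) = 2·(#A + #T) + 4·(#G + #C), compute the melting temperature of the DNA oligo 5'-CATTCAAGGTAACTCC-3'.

46°C

Scanning the sequence gives G=2, A=5, C=5, T=4.
So N_AT = 9 and N_GC = 7.
Tm = 2×9 + 4×7 = 46°C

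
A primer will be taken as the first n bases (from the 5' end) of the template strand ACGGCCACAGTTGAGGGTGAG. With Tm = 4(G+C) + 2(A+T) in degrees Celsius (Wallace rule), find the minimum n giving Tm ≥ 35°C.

First 10 bases: ACGGCCACAG → Tm = 34°C (< 35°C)
First 11 bases: ACGGCCACAGT → Tm = 36°C (≥ 35°C)
Each additional base adds 2°C (A/T) or 4°C (G/C), so Tm is non-decreasing in n; n = 11 is the first length to reach 35°C.

n = 11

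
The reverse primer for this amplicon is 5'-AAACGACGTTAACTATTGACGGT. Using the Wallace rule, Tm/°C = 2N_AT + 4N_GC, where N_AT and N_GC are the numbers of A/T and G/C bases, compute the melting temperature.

C=4, G=5, A=8, T=6
A+T = 14, G+C = 9
Tm = 4·9 + 2·14 = 36 + 28 = 64°C

64°C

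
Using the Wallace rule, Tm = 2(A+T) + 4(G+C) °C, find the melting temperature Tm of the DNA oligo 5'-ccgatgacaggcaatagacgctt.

Scanning the sequence gives G=6, T=4, C=6, A=7.
A+T = 11, G+C = 12
Tm = 4·12 + 2·11 = 48 + 22 = 70°C

70°C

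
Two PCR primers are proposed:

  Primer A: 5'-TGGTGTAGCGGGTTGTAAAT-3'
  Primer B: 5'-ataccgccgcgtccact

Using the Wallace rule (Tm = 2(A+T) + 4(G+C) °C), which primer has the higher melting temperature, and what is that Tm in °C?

Primer A: A+T=11, G+C=9 → Tm = 2(11)+4(9) = 58°C
Primer B: A+T=6, G+C=11 → Tm = 2(6)+4(11) = 56°C
58°C vs 56°C → primer A is higher.

Primer A, 58°C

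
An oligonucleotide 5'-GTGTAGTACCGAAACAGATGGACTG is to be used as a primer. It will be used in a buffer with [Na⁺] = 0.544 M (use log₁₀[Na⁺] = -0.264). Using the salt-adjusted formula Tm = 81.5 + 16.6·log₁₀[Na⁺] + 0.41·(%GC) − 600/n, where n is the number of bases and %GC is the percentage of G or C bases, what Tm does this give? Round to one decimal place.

Length n = 25. Scanning the sequence gives G=8, C=4, A=8, T=5.
G+C = 12, so %GC = 12/25 × 100 = 48%
Salt term: 16.6 × (-0.264) = -4.382
GC term: 0.41 × 48 = 19.68; length term: −600/25 = −24
Tm = 81.5 + (-4.382) + 19.68 − 24 = 72.798 → 72.8°C

72.8°C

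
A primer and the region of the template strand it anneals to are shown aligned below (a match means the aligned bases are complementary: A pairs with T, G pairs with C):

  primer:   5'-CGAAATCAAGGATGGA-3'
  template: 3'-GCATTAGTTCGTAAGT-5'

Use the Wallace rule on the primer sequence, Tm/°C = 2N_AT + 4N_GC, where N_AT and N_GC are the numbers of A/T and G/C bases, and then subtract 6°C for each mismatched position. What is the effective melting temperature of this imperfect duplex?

22°C

Primer base counts: A=7, T=2, G=5, C=2 → A+T=9, G+C=7
Perfect-match Tm = 2(9) + 4(7) = 18 + 28 = 46°C
Mismatches (positions where the bases are not complementary): 4 (at positions 3, 11, 14, 15)
Effective Tm = 46 − 4×6 = 46 − 24 = 22°C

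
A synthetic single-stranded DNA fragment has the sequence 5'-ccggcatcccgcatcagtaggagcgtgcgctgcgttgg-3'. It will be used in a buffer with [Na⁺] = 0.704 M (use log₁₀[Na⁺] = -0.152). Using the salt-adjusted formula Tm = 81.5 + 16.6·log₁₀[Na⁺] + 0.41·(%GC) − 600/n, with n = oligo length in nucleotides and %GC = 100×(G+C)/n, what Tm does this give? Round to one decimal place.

Length n = 38. Scanning the sequence gives A=5, T=7, C=12, G=14.
G+C = 26, so %GC = 26/38 × 100 = 68.421%
Salt term: 16.6 × (-0.152) = -2.523
GC term: 0.41 × 68.421 = 28.053; length term: −600/38 = −15.789
Tm = 81.5 + (-2.523) + 28.053 − 15.789 = 91.241 → 91.2°C

91.2°C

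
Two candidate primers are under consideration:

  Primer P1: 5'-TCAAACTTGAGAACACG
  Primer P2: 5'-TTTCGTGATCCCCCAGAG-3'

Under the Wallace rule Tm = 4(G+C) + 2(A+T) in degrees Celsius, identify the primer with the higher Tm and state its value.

Primer P1: A+T=10, G+C=7 → Tm = 2(10)+4(7) = 48°C
Primer P2: A+T=8, G+C=10 → Tm = 2(8)+4(10) = 56°C
48°C vs 56°C → primer P2 is higher.

Primer P2, 56°C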